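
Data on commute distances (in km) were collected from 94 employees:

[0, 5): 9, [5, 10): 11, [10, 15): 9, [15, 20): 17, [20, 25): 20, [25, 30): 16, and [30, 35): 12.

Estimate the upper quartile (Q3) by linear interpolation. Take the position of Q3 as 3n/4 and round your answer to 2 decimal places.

Cumulative frequencies: 9, 20, 29, 46, 66, 82, 94
n = 94; position = 3n/4 = 70.5.
This falls in the class [25, 30): L = 25, F = 66, f = 16, h = 5.
Upper quartile ≈ 25 + ((70.5 − 66) / 16) × 5 = 26.4062

26.41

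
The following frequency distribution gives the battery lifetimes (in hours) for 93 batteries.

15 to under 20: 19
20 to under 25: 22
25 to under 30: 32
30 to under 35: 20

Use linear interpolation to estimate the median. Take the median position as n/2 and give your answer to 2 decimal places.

25.86

Cumulative frequencies: 19, 41, 73, 93
n = 93; position = n/2 = 46.5.
This falls in the class 25 to under 30: L = 25, F = 41, f = 32, h = 5.
Median ≈ 25 + ((46.5 − 41) / 32) × 5 = 25.8594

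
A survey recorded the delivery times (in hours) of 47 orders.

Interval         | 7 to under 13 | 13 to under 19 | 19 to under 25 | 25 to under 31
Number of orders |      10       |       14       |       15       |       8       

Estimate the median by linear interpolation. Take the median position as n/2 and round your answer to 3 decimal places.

18.786

Cumulative frequencies: 10, 24, 39, 47
n = 47; position = n/2 = 23.5.
This falls in the class 13 to under 19: L = 13, F = 10, f = 14, h = 6.
Median ≈ 13 + ((23.5 − 10) / 14) × 6 = 18.7857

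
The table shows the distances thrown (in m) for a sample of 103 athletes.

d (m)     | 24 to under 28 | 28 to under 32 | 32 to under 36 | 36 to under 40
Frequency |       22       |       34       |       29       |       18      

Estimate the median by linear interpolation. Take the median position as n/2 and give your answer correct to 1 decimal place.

31.5

Cumulative frequencies: 22, 56, 85, 103
n = 103; position = n/2 = 51.5.
This falls in the class 28 to under 32: L = 28, F = 22, f = 34, h = 4.
Median ≈ 28 + ((51.5 − 22) / 34) × 4 = 31.4706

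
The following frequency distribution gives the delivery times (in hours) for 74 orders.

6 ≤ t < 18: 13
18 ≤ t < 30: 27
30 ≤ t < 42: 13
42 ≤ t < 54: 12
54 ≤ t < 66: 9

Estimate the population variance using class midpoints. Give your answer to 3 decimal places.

Midpoints: 12, 24, 36, 48, 60
n = 74, Σfm = 2388, mean = 32.2703
Σfm² = 94320
Σf(m − x̄)² = Σfm² − (Σfm)²/n = 94320 − 2388²/74 = 17258.5946
Population variance = 17258.5946 / 74 = 233.2243

233.224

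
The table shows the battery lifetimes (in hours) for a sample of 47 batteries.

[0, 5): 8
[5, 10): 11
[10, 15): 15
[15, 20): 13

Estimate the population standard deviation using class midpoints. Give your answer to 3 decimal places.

5.251

Midpoints: 2.5, 7.5, 12.5, 17.5
n = 47, Σfm = 517.5, mean = 11.0106
Σfm² = 6993.75
Σf(m − x̄)² = Σfm² − (Σfm)²/n = 6993.75 − 517.5²/47 = 1295.7447
Population variance = 1295.7447 / 47 = 27.5690
Standard deviation = √27.5690 = 5.2506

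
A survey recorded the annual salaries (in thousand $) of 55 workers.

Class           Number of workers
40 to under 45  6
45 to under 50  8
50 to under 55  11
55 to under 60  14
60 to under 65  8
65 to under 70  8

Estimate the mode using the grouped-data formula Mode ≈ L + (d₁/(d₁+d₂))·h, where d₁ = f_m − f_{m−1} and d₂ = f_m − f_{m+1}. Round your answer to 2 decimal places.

Modal class: 55 to under 60 (highest frequency 14).
d₁ = 14 − 11 = 3, d₂ = 14 − 8 = 6
Mode ≈ 55 + (3/(3+6)) × 5 = 55 + 1.6667 = 56.6667

56.67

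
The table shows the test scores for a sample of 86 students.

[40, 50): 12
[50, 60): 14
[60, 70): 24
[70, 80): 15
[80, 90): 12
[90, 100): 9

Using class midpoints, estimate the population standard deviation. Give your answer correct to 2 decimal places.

Midpoints: 45, 55, 65, 75, 85, 95
n = 86, Σfm = 5870, mean = 68.2558
Σfm² = 420350
Σf(m − x̄)² = Σfm² − (Σfm)²/n = 420350 − 5870²/86 = 19688.3721
Population variance = 19688.3721 / 86 = 228.9346
Standard deviation = √228.9346 = 15.1306

15.13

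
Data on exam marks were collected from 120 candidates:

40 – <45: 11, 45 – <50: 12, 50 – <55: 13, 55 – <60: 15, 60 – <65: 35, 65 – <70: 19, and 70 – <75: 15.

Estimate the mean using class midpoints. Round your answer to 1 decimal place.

Midpoints: 42.5, 47.5, 52.5, 57.5, 62.5, 67.5, 72.5
Σfm = 11×42.5 + 12×47.5 + 13×52.5 + 15×57.5 + 35×62.5 + 19×67.5 + 15×72.5 = 7140
n = Σf = 120
Mean = 7140 / 120 = 59.5000

59.5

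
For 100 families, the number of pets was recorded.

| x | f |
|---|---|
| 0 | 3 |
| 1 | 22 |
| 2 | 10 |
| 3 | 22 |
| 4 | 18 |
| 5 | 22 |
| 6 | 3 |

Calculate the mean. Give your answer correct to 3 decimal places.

Values: 0, 1, 2, 3, 4, 5, 6
Σfx = 3×0 + 22×1 + 10×2 + 22×3 + 18×4 + 22×5 + 3×6 = 308
n = Σf = 100
Mean = 308 / 100 = 3.0800

3.080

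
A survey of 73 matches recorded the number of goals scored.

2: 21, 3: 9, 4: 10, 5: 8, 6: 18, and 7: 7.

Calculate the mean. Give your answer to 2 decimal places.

Values: 2, 3, 4, 5, 6, 7
Σfx = 21×2 + 9×3 + 10×4 + 8×5 + 18×6 + 7×7 = 306
n = Σf = 73
Mean = 306 / 73 = 4.1918

4.19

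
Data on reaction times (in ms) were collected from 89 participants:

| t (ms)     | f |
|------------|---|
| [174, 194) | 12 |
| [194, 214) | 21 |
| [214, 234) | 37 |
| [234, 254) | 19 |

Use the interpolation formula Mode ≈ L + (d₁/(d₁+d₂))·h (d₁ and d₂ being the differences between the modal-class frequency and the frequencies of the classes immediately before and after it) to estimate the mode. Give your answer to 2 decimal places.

223.41

Modal class: [214, 234) (highest frequency 37).
d₁ = 37 − 21 = 16, d₂ = 37 − 19 = 18
Mode ≈ 214 + (16/(16+18)) × 20 = 214 + 9.4118 = 223.4118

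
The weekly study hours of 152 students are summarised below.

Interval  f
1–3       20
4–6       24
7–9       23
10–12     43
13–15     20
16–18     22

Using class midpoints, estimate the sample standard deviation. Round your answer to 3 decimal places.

4.743

Midpoints: 2, 5, 8, 11, 14, 17
n = 152, Σfm = 1471, mean = 9.6776
Σfm² = 17633
Σf(m − x̄)² = Σfm² − (Σfm)²/n = 17633 − 1471²/152 = 3397.2039
Sample variance = 3397.2039 / 151 = 22.4980
Standard deviation = √22.4980 = 4.7432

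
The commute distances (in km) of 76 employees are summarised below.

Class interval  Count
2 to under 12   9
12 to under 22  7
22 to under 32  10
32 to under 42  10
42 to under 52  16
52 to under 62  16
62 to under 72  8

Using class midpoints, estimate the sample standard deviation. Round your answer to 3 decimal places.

18.804

Midpoints: 7, 17, 27, 37, 47, 57, 67
n = 76, Σfm = 3022, mean = 39.7632
Σfm² = 146684
Σf(m − x̄)² = Σfm² − (Σfm)²/n = 146684 − 3022²/76 = 26519.7368
Sample variance = 26519.7368 / 75 = 353.5965
Standard deviation = √353.5965 = 18.8042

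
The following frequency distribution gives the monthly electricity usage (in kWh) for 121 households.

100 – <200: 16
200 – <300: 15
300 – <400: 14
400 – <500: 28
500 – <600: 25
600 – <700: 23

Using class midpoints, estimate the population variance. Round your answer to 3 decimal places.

27384.741

Midpoints: 150, 250, 350, 450, 550, 650
n = 121, Σfm = 52350, mean = 432.6446
Σfm² = 25962500
Σf(m − x̄)² = Σfm² − (Σfm)²/n = 25962500 − 52350²/121 = 3313553.7190
Population variance = 3313553.7190 / 121 = 27384.7415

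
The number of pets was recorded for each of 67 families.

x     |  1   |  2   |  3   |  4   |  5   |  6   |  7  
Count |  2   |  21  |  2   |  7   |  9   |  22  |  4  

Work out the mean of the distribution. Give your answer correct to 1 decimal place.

4.2

Values: 1, 2, 3, 4, 5, 6, 7
Σfx = 2×1 + 21×2 + 2×3 + 7×4 + 9×5 + 22×6 + 4×7 = 283
n = Σf = 67
Mean = 283 / 67 = 4.2239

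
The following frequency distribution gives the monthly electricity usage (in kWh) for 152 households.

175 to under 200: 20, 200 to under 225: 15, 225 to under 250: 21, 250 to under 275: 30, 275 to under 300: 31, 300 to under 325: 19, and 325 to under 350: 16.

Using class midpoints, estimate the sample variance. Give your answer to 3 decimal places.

2118.225

Midpoints: 187.5, 212.5, 237.5, 262.5, 287.5, 312.5, 337.5
n = 152, Σfm = 40050, mean = 263.4868
Σfm² = 10872500
Σf(m − x̄)² = Σfm² − (Σfm)²/n = 10872500 − 40050²/152 = 319851.9737
Sample variance = 319851.9737 / 151 = 2118.2250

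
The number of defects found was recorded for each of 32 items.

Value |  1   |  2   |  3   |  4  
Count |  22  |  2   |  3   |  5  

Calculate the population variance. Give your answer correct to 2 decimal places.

1.33

Values: 1, 2, 3, 4
n = 32, Σfx = 55, mean = 1.7188
Σfx² = 137
Σf(x − x̄)² = Σfx² − (Σfx)²/n = 137 − 55²/32 = 42.4688
Population variance = 42.4688 / 32 = 1.3271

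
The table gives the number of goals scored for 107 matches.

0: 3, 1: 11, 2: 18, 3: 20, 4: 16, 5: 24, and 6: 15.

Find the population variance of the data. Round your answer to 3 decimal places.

2.826

Values: 0, 1, 2, 3, 4, 5, 6
n = 107, Σfx = 381, mean = 3.5607
Σfx² = 1659
Σf(x − x̄)² = Σfx² − (Σfx)²/n = 1659 − 381²/107 = 302.3551
Population variance = 302.3551 / 107 = 2.8257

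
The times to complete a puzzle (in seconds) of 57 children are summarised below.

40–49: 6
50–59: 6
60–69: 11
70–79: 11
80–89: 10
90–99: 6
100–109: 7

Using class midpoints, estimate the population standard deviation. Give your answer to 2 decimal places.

Midpoints: 44.5, 54.5, 64.5, 74.5, 84.5, 94.5, 104.5
n = 57, Σfm = 4266.5, mean = 74.8509
Σfm² = 337944.25
Σf(m − x̄)² = Σfm² − (Σfm)²/n = 337944.25 − 4266.5²/57 = 18592.9825
Population variance = 18592.9825 / 57 = 326.1927
Standard deviation = √326.1927 = 18.0608

18.06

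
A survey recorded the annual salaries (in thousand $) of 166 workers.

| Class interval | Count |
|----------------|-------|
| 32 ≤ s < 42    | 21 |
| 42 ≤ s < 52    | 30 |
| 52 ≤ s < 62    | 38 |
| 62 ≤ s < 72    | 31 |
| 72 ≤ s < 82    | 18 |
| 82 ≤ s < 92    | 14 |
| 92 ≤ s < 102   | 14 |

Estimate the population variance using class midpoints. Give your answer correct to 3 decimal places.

Midpoints: 37, 47, 57, 67, 77, 87, 97
n = 166, Σfm = 10392, mean = 62.6024
Σfm² = 702054
Σf(m − x̄)² = Σfm² − (Σfm)²/n = 702054 − 10392²/166 = 51489.7590
Population variance = 51489.7590 / 166 = 310.1793

310.179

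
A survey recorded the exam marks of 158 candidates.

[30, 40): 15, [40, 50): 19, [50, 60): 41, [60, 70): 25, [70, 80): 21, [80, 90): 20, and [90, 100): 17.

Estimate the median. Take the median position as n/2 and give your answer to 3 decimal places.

Cumulative frequencies: 15, 34, 75, 100, 121, 141, 158
n = 158; position = n/2 = 79.
This falls in the class [60, 70): L = 60, F = 75, f = 25, h = 10.
Median ≈ 60 + ((79 − 75) / 25) × 10 = 61.6000

61.600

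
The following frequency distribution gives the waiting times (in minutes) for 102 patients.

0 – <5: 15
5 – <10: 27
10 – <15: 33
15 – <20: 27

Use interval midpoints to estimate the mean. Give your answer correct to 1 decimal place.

Midpoints: 2.5, 7.5, 12.5, 17.5
Σfm = 15×2.5 + 27×7.5 + 33×12.5 + 27×17.5 = 1125
n = Σf = 102
Mean = 1125 / 102 = 11.0294

11.0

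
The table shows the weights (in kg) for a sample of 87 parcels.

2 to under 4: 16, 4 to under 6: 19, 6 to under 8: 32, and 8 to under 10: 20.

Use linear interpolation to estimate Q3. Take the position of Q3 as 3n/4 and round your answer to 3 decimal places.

Cumulative frequencies: 16, 35, 67, 87
n = 87; position = 3n/4 = 65.25.
This falls in the class 6 to under 8: L = 6, F = 35, f = 32, h = 2.
Upper quartile ≈ 6 + ((65.25 − 35) / 32) × 2 = 7.8906

7.891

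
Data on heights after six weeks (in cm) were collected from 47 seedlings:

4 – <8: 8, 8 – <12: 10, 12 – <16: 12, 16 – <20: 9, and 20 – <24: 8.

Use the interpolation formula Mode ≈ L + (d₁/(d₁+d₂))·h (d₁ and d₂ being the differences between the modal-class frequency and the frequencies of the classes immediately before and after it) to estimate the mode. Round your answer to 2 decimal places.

Modal class: 12 – <16 (highest frequency 12).
d₁ = 12 − 10 = 2, d₂ = 12 − 9 = 3
Mode ≈ 12 + (2/(2+3)) × 4 = 12 + 1.6000 = 13.6000

13.60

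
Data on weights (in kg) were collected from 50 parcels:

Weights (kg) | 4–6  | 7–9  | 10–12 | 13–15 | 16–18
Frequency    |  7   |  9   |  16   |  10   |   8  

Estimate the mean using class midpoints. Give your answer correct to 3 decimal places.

11.180

Midpoints: 5, 8, 11, 14, 17
Σfm = 7×5 + 9×8 + 16×11 + 10×14 + 8×17 = 559
n = Σf = 50
Mean = 559 / 50 = 11.1800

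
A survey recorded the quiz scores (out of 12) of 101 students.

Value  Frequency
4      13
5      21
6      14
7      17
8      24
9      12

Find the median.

7

Cumulative frequencies: 13, 34, 48, 65, 89, 101
n = 101, so the median is the value in position (n+1)/2 = 51.
Position 51 falls at value 7.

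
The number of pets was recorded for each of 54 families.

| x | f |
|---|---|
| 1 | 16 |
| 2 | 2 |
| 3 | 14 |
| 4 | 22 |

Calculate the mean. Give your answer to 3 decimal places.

2.778

Values: 1, 2, 3, 4
Σfx = 16×1 + 2×2 + 14×3 + 22×4 = 150
n = Σf = 54
Mean = 150 / 54 = 2.7778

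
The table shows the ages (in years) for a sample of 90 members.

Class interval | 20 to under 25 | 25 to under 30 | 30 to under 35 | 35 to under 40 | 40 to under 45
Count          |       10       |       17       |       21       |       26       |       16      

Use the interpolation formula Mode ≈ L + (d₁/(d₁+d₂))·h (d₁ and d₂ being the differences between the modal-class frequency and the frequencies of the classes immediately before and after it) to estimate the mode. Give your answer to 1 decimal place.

Modal class: 35 to under 40 (highest frequency 26).
d₁ = 26 − 21 = 5, d₂ = 26 − 16 = 10
Mode ≈ 35 + (5/(5+10)) × 5 = 35 + 1.6667 = 36.6667

36.7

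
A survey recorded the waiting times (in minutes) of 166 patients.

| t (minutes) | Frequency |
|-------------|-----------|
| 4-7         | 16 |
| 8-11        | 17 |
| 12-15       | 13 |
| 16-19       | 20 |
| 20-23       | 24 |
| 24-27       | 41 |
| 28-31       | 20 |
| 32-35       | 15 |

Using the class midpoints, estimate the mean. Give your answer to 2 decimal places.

Midpoints: 5.5, 9.5, 13.5, 17.5, 21.5, 25.5, 29.5, 33.5
Σfm = 16×5.5 + 17×9.5 + 13×13.5 + 20×17.5 + 24×21.5 + 41×25.5 + 20×29.5 + 15×33.5 = 3429
n = Σf = 166
Mean = 3429 / 166 = 20.6566

20.66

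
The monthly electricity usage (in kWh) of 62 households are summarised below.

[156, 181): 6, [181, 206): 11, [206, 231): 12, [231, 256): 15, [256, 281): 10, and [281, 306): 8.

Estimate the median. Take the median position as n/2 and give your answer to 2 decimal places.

234.33

Cumulative frequencies: 6, 17, 29, 44, 54, 62
n = 62; position = n/2 = 31.
This falls in the class [231, 256): L = 231, F = 29, f = 15, h = 25.
Median ≈ 231 + ((31 − 29) / 15) × 25 = 234.3333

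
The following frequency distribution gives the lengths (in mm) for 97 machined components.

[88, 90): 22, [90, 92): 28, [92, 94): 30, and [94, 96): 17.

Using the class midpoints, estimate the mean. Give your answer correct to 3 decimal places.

Midpoints: 89, 91, 93, 95
Σfm = 22×89 + 28×91 + 30×93 + 17×95 = 8911
n = Σf = 97
Mean = 8911 / 97 = 91.8660

91.866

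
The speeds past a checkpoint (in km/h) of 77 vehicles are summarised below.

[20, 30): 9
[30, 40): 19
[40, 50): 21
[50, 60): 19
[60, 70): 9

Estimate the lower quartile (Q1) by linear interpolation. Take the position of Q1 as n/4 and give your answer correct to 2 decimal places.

35.39

Cumulative frequencies: 9, 28, 49, 68, 77
n = 77; position = n/4 = 19.25.
This falls in the class [30, 40): L = 30, F = 9, f = 19, h = 10.
Lower quartile ≈ 30 + ((19.25 − 9) / 19) × 10 = 35.3947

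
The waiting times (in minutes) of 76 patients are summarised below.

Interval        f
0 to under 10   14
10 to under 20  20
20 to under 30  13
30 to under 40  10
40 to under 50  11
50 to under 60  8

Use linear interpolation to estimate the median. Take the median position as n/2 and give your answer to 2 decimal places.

Cumulative frequencies: 14, 34, 47, 57, 68, 76
n = 76; position = n/2 = 38.
This falls in the class 20 to under 30: L = 20, F = 34, f = 13, h = 10.
Median ≈ 20 + ((38 − 34) / 13) × 10 = 23.0769

23.08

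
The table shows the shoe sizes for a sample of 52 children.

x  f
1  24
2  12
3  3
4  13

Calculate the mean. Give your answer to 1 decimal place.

Values: 1, 2, 3, 4
Σfx = 24×1 + 12×2 + 3×3 + 13×4 = 109
n = Σf = 52
Mean = 109 / 52 = 2.0962

2.1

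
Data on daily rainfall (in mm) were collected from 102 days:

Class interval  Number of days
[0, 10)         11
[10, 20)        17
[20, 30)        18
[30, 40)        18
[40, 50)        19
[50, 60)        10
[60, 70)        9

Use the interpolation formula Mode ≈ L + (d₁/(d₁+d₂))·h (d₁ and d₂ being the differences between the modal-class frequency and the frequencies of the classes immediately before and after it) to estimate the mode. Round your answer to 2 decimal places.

41.00

Modal class: [40, 50) (highest frequency 19).
d₁ = 19 − 18 = 1, d₂ = 19 − 10 = 9
Mode ≈ 40 + (1/(1+9)) × 10 = 40 + 1.0000 = 41.0000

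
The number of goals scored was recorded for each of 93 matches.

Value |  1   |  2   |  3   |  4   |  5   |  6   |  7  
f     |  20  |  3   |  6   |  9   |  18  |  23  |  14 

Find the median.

Cumulative frequencies: 20, 23, 29, 38, 56, 79, 93
n = 93, so the median is the value in position (n+1)/2 = 47.
Position 47 falls at value 5.

5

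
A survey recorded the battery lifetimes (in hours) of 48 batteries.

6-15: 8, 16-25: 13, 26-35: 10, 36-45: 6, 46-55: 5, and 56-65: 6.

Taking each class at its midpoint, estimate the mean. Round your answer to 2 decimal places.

Midpoints: 10.5, 20.5, 30.5, 40.5, 50.5, 60.5
Σfm = 8×10.5 + 13×20.5 + 10×30.5 + 6×40.5 + 5×50.5 + 6×60.5 = 1514
n = Σf = 48
Mean = 1514 / 48 = 31.5417

31.54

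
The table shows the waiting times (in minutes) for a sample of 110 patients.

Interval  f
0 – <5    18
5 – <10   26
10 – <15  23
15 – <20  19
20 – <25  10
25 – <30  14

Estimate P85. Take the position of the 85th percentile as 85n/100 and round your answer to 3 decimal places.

Cumulative frequencies: 18, 44, 67, 86, 96, 110
n = 110; position = 85n/100 = 93.5.
This falls in the class 20 – <25: L = 20, F = 86, f = 10, h = 5.
85th percentile ≈ 20 + ((93.5 − 86) / 10) × 5 = 23.7500

23.750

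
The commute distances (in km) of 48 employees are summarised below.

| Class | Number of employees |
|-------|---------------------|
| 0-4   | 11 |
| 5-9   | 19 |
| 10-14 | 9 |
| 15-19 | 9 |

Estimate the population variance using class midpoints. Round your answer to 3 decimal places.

Midpoints: 2, 7, 12, 17
n = 48, Σfm = 416, mean = 8.6667
Σfm² = 4872
Σf(m − x̄)² = Σfm² − (Σfm)²/n = 4872 − 416²/48 = 1266.6667
Population variance = 1266.6667 / 48 = 26.3889

26.389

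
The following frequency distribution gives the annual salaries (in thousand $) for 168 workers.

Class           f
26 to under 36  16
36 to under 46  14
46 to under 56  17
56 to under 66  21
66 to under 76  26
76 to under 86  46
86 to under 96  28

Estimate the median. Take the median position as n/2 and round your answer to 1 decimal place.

72.2

Cumulative frequencies: 16, 30, 47, 68, 94, 140, 168
n = 168; position = n/2 = 84.
This falls in the class 66 to under 76: L = 66, F = 68, f = 26, h = 10.
Median ≈ 66 + ((84 − 68) / 26) × 10 = 72.1538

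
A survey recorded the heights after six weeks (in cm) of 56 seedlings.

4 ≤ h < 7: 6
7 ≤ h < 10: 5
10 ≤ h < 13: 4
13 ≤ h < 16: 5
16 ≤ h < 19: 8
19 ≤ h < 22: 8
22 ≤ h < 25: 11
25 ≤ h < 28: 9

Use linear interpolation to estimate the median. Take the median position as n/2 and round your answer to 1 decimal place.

Cumulative frequencies: 6, 11, 15, 20, 28, 36, 47, 56
n = 56; position = n/2 = 28.
This falls in the class 16 ≤ h < 19: L = 16, F = 20, f = 8, h = 3.
Median ≈ 16 + ((28 − 20) / 8) × 3 = 19.0000

19.0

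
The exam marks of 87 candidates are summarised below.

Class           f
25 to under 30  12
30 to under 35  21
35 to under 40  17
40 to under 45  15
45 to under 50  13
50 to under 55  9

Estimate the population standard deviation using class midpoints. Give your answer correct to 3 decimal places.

Midpoints: 27.5, 32.5, 37.5, 42.5, 47.5, 52.5
n = 87, Σfm = 3377.5, mean = 38.8218
Σfm² = 136393.75
Σf(m − x̄)² = Σfm² − (Σfm)²/n = 136393.75 − 3377.5²/87 = 5272.9885
Population variance = 5272.9885 / 87 = 60.6091
Standard deviation = √60.6091 = 7.7852

7.785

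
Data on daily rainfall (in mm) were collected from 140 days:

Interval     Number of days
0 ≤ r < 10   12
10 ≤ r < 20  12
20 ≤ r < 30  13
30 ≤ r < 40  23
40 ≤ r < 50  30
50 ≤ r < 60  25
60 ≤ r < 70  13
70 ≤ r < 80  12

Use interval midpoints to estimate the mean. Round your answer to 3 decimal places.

41.714

Midpoints: 5, 15, 25, 35, 45, 55, 65, 75
Σfm = 12×5 + 12×15 + 13×25 + 23×35 + 30×45 + 25×55 + 13×65 + 12×75 = 5840
n = Σf = 140
Mean = 5840 / 140 = 41.7143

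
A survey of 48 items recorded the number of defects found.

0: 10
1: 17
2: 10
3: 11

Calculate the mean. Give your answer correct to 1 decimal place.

Values: 0, 1, 2, 3
Σfx = 10×0 + 17×1 + 10×2 + 11×3 = 70
n = Σf = 48
Mean = 70 / 48 = 1.4583

1.5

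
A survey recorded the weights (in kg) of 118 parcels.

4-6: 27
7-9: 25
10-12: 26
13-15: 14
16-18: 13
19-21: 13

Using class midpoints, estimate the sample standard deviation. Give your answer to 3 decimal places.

Midpoints: 5, 8, 11, 14, 17, 20
n = 118, Σfm = 1298, mean = 11.0000
Σfm² = 17122
Σf(m − x̄)² = Σfm² − (Σfm)²/n = 17122 − 1298²/118 = 2844.0000
Sample variance = 2844.0000 / 117 = 24.3077
Standard deviation = √24.3077 = 4.9303

4.930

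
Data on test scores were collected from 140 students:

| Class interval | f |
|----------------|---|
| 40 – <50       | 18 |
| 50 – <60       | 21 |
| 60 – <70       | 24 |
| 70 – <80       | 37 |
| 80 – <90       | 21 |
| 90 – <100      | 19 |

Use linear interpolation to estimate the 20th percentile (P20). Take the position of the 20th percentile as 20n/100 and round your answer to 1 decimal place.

Cumulative frequencies: 18, 39, 63, 100, 121, 140
n = 140; position = 20n/100 = 28.
This falls in the class 50 – <60: L = 50, F = 18, f = 21, h = 10.
20th percentile ≈ 50 + ((28 − 18) / 21) × 10 = 54.7619

54.8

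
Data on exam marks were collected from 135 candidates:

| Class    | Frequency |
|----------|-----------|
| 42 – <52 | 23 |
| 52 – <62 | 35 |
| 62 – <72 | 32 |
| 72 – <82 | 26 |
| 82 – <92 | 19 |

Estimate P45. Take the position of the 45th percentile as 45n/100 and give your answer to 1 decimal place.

62.9

Cumulative frequencies: 23, 58, 90, 116, 135
n = 135; position = 45n/100 = 60.75.
This falls in the class 62 – <72: L = 62, F = 58, f = 32, h = 10.
45th percentile ≈ 62 + ((60.75 − 58) / 32) × 10 = 62.8594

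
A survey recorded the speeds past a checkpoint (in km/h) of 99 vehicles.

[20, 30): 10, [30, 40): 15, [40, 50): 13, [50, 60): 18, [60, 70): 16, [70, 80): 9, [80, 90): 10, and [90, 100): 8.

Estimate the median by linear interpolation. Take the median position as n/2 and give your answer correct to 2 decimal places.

Cumulative frequencies: 10, 25, 38, 56, 72, 81, 91, 99
n = 99; position = n/2 = 49.5.
This falls in the class [50, 60): L = 50, F = 38, f = 18, h = 10.
Median ≈ 50 + ((49.5 − 38) / 18) × 10 = 56.3889

56.39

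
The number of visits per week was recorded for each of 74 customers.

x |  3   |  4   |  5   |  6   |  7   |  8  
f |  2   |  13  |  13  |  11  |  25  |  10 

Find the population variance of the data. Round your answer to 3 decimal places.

2.000

Values: 3, 4, 5, 6, 7, 8
n = 74, Σfx = 444, mean = 6.0000
Σfx² = 2812
Σf(x − x̄)² = Σfx² − (Σfx)²/n = 2812 − 444²/74 = 148.0000
Population variance = 148.0000 / 74 = 2.0000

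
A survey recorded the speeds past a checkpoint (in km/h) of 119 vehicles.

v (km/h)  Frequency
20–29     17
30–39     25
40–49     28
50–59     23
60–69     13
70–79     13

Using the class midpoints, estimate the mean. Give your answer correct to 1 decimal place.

Midpoints: 24.5, 34.5, 44.5, 54.5, 64.5, 74.5
Σfm = 17×24.5 + 25×34.5 + 28×44.5 + 23×54.5 + 13×64.5 + 13×74.5 = 5585.5
n = Σf = 119
Mean = 5585.5 / 119 = 46.9370

46.9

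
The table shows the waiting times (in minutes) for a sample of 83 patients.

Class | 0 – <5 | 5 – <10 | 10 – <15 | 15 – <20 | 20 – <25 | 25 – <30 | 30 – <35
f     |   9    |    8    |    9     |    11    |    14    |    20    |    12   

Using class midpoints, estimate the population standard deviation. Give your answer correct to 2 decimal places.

Midpoints: 2.5, 7.5, 12.5, 17.5, 22.5, 27.5, 32.5
n = 83, Σfm = 1642.5, mean = 19.7892
Σfm² = 40168.75
Σf(m − x̄)² = Σfm² − (Σfm)²/n = 40168.75 − 1642.5²/83 = 7665.0602
Population variance = 7665.0602 / 83 = 92.3501
Standard deviation = √92.3501 = 9.6099

9.61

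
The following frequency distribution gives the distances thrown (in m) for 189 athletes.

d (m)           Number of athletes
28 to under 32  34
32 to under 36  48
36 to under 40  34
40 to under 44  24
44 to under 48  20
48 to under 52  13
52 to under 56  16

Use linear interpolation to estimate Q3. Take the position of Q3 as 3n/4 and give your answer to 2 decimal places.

Cumulative frequencies: 34, 82, 116, 140, 160, 173, 189
n = 189; position = 3n/4 = 141.75.
This falls in the class 44 to under 48: L = 44, F = 140, f = 20, h = 4.
Upper quartile ≈ 44 + ((141.75 − 140) / 20) × 4 = 44.3500

44.35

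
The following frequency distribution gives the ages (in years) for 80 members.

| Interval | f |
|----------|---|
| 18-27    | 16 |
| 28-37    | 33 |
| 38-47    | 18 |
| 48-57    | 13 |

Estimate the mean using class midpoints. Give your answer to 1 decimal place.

Midpoints: 22.5, 32.5, 42.5, 52.5
Σfm = 16×22.5 + 33×32.5 + 18×42.5 + 13×52.5 = 2880
n = Σf = 80
Mean = 2880 / 80 = 36.0000

36.0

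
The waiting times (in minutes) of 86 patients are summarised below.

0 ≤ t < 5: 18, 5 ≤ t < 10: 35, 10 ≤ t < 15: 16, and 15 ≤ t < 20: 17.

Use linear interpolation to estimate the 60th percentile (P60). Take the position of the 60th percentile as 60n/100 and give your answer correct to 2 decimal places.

9.80

Cumulative frequencies: 18, 53, 69, 86
n = 86; position = 60n/100 = 51.6.
This falls in the class 5 ≤ t < 10: L = 5, F = 18, f = 35, h = 5.
60th percentile ≈ 5 + ((51.6 − 18) / 35) × 5 = 9.8000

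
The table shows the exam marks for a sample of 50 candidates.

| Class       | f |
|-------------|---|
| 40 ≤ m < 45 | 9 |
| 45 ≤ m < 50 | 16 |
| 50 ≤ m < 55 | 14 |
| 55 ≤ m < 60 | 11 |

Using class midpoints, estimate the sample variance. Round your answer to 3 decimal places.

26.745

Midpoints: 42.5, 47.5, 52.5, 57.5
n = 50, Σfm = 2510, mean = 50.2000
Σfm² = 127312.5
Σf(m − x̄)² = Σfm² − (Σfm)²/n = 127312.5 − 2510²/50 = 1310.5000
Sample variance = 1310.5000 / 49 = 26.7449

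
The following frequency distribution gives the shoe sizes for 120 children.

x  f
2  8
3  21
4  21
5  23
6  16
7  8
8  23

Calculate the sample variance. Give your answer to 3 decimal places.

Values: 2, 3, 4, 5, 6, 7, 8
n = 120, Σfx = 614, mean = 5.1167
Σfx² = 3572
Σf(x − x̄)² = Σfx² − (Σfx)²/n = 3572 − 614²/120 = 430.3667
Sample variance = 430.3667 / 119 = 3.6165

3.617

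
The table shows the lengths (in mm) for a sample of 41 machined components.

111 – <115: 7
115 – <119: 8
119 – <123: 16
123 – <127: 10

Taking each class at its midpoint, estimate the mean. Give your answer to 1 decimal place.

119.8

Midpoints: 113, 117, 121, 125
Σfm = 7×113 + 8×117 + 16×121 + 10×125 = 4913
n = Σf = 41
Mean = 4913 / 41 = 119.8293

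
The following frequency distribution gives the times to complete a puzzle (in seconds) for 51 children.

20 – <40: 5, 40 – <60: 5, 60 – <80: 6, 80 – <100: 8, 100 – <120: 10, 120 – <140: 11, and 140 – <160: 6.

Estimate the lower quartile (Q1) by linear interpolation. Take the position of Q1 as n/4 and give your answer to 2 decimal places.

Cumulative frequencies: 5, 10, 16, 24, 34, 45, 51
n = 51; position = n/4 = 12.75.
This falls in the class 60 – <80: L = 60, F = 10, f = 6, h = 20.
Lower quartile ≈ 60 + ((12.75 − 10) / 6) × 20 = 69.1667

69.17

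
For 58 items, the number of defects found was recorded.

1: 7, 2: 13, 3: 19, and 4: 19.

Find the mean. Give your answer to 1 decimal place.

Values: 1, 2, 3, 4
Σfx = 7×1 + 13×2 + 19×3 + 19×4 = 166
n = Σf = 58
Mean = 166 / 58 = 2.8621

2.9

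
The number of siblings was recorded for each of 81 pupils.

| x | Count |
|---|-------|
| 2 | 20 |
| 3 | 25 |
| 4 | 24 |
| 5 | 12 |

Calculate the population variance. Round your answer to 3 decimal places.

Values: 2, 3, 4, 5
n = 81, Σfx = 271, mean = 3.3457
Σfx² = 989
Σf(x − x̄)² = Σfx² − (Σfx)²/n = 989 − 271²/81 = 82.3210
Population variance = 82.3210 / 81 = 1.0163

1.016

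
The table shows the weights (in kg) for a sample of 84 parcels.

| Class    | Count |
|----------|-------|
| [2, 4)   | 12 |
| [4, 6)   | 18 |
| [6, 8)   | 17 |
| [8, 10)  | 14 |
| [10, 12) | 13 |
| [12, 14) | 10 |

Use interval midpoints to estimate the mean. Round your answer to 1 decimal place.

Midpoints: 3, 5, 7, 9, 11, 13
Σfm = 12×3 + 18×5 + 17×7 + 14×9 + 13×11 + 10×13 = 644
n = Σf = 84
Mean = 644 / 84 = 7.6667

7.7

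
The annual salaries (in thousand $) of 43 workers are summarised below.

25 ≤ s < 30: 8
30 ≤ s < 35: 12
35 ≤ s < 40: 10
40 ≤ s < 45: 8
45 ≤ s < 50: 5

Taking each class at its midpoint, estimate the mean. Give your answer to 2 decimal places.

Midpoints: 27.5, 32.5, 37.5, 42.5, 47.5
Σfm = 8×27.5 + 12×32.5 + 10×37.5 + 8×42.5 + 5×47.5 = 1562.5
n = Σf = 43
Mean = 1562.5 / 43 = 36.3372

36.34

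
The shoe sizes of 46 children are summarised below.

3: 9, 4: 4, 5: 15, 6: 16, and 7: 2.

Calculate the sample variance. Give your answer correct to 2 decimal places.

Values: 3, 4, 5, 6, 7
n = 46, Σfx = 228, mean = 4.9565
Σfx² = 1194
Σf(x − x̄)² = Σfx² − (Σfx)²/n = 1194 − 228²/46 = 63.9130
Sample variance = 63.9130 / 45 = 1.4203

1.42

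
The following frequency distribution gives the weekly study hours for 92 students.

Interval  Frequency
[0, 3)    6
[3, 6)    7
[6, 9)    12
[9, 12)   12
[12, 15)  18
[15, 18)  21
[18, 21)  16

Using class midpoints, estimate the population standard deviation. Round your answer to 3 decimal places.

5.376

Midpoints: 1.5, 4.5, 7.5, 10.5, 13.5, 16.5, 19.5
n = 92, Σfm = 1158, mean = 12.5870
Σfm² = 17235
Σf(m − x̄)² = Σfm² − (Σfm)²/n = 17235 − 1158²/92 = 2659.3043
Population variance = 2659.3043 / 92 = 28.9055
Standard deviation = √28.9055 = 5.3764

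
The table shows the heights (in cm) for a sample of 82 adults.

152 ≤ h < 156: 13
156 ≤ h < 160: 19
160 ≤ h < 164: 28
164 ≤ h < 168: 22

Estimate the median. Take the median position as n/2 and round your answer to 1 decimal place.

161.3

Cumulative frequencies: 13, 32, 60, 82
n = 82; position = n/2 = 41.
This falls in the class 160 ≤ h < 164: L = 160, F = 32, f = 28, h = 4.
Median ≈ 160 + ((41 − 32) / 28) × 4 = 161.2857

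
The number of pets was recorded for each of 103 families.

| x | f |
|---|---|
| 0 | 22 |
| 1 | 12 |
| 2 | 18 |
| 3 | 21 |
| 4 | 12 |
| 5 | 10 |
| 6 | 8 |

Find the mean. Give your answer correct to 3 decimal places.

2.495

Values: 0, 1, 2, 3, 4, 5, 6
Σfx = 22×0 + 12×1 + 18×2 + 21×3 + 12×4 + 10×5 + 8×6 = 257
n = Σf = 103
Mean = 257 / 103 = 2.4951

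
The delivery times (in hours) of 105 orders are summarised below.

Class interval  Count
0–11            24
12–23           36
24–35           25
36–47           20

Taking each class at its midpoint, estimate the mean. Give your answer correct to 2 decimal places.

Midpoints: 5.5, 17.5, 29.5, 41.5
Σfm = 24×5.5 + 36×17.5 + 25×29.5 + 20×41.5 = 2329.5
n = Σf = 105
Mean = 2329.5 / 105 = 22.1857

22.19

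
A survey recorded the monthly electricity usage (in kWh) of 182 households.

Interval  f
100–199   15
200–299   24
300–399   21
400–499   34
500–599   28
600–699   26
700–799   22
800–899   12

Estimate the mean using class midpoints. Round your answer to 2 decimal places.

493.46

Midpoints: 149.5, 249.5, 349.5, 449.5, 549.5, 649.5, 749.5, 849.5
Σfm = 15×149.5 + 24×249.5 + 21×349.5 + 34×449.5 + 28×549.5 + 26×649.5 + 22×749.5 + 12×849.5 = 89809
n = Σf = 182
Mean = 89809 / 182 = 493.4560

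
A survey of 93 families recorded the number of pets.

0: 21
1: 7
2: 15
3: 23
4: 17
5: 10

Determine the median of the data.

Cumulative frequencies: 21, 28, 43, 66, 83, 93
n = 93, so the median is the value in position (n+1)/2 = 47.
Position 47 falls at value 3.

3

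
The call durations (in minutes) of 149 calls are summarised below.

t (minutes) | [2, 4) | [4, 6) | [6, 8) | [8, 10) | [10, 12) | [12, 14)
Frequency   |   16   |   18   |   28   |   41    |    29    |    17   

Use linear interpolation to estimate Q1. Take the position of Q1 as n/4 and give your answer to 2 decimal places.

Cumulative frequencies: 16, 34, 62, 103, 132, 149
n = 149; position = n/4 = 37.25.
This falls in the class [6, 8): L = 6, F = 34, f = 28, h = 2.
Lower quartile ≈ 6 + ((37.25 − 34) / 28) × 2 = 6.2321

6.23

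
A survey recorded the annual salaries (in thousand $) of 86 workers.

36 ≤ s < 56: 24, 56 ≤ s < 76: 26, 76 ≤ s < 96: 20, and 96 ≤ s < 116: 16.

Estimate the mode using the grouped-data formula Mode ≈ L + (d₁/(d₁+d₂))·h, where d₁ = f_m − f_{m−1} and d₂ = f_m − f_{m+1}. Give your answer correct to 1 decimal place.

Modal class: 56 ≤ s < 76 (highest frequency 26).
d₁ = 26 − 24 = 2, d₂ = 26 − 20 = 6
Mode ≈ 56 + (2/(2+6)) × 20 = 56 + 5.0000 = 61.0000

61.0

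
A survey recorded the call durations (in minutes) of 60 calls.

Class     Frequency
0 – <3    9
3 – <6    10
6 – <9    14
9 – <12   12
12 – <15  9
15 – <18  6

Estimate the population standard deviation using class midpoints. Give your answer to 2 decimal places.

4.60

Midpoints: 1.5, 4.5, 7.5, 10.5, 13.5, 16.5
n = 60, Σfm = 510, mean = 8.5000
Σfm² = 5607
Σf(m − x̄)² = Σfm² − (Σfm)²/n = 5607 − 510²/60 = 1272.0000
Population variance = 1272.0000 / 60 = 21.2000
Standard deviation = √21.2000 = 4.6043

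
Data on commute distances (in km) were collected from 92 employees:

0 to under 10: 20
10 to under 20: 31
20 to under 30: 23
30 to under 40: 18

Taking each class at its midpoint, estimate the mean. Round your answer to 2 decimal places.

Midpoints: 5, 15, 25, 35
Σfm = 20×5 + 31×15 + 23×25 + 18×35 = 1770
n = Σf = 92
Mean = 1770 / 92 = 19.2391

19.24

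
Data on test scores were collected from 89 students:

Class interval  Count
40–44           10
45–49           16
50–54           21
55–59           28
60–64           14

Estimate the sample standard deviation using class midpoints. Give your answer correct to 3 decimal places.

Midpoints: 42, 47, 52, 57, 62
n = 89, Σfm = 4728, mean = 53.1236
Σfm² = 254556
Σf(m − x̄)² = Σfm² − (Σfm)²/n = 254556 − 4728²/89 = 3387.6404
Sample variance = 3387.6404 / 88 = 38.4959
Standard deviation = √38.4959 = 6.2045

6.205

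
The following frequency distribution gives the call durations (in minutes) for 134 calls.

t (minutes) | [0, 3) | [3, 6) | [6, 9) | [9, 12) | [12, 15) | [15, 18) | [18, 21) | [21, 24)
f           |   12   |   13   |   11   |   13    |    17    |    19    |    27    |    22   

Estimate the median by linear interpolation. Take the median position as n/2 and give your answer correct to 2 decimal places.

Cumulative frequencies: 12, 25, 36, 49, 66, 85, 112, 134
n = 134; position = n/2 = 67.
This falls in the class [15, 18): L = 15, F = 66, f = 19, h = 3.
Median ≈ 15 + ((67 − 66) / 19) × 3 = 15.1579

15.16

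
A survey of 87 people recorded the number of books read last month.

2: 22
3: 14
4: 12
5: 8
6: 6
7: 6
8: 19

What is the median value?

4

Cumulative frequencies: 22, 36, 48, 56, 62, 68, 87
n = 87, so the median is the value in position (n+1)/2 = 44.
Position 44 falls at value 4.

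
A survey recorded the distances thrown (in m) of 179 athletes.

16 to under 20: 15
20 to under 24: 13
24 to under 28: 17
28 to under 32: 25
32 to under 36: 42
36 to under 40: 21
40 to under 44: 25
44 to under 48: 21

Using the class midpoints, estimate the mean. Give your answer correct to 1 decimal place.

33.5

Midpoints: 18, 22, 26, 30, 34, 38, 42, 46
Σfm = 15×18 + 13×22 + 17×26 + 25×30 + 42×34 + 21×38 + 25×42 + 21×46 = 5990
n = Σf = 179
Mean = 5990 / 179 = 33.4637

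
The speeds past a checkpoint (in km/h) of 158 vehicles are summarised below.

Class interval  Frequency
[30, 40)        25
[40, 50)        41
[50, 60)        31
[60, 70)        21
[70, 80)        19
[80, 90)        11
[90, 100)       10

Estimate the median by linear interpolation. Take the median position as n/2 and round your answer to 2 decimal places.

54.19

Cumulative frequencies: 25, 66, 97, 118, 137, 148, 158
n = 158; position = n/2 = 79.
This falls in the class [50, 60): L = 50, F = 66, f = 31, h = 10.
Median ≈ 50 + ((79 − 66) / 31) × 10 = 54.1935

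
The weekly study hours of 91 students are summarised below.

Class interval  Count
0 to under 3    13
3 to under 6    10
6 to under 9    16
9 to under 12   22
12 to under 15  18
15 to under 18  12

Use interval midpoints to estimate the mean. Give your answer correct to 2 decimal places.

9.41

Midpoints: 1.5, 4.5, 7.5, 10.5, 13.5, 16.5
Σfm = 13×1.5 + 10×4.5 + 16×7.5 + 22×10.5 + 18×13.5 + 12×16.5 = 856.5
n = Σf = 91
Mean = 856.5 / 91 = 9.4121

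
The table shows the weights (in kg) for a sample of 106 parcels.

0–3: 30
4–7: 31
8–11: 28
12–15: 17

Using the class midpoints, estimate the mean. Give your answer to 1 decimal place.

Midpoints: 1.5, 5.5, 9.5, 13.5
Σfm = 30×1.5 + 31×5.5 + 28×9.5 + 17×13.5 = 711
n = Σf = 106
Mean = 711 / 106 = 6.7075

6.7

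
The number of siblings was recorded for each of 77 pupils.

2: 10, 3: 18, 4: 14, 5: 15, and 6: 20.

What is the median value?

4

Cumulative frequencies: 10, 28, 42, 57, 77
n = 77, so the median is the value in position (n+1)/2 = 39.
Position 39 falls at value 4.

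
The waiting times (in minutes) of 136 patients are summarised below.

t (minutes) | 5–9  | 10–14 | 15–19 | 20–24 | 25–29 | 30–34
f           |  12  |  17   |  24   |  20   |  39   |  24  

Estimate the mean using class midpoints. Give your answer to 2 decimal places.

Midpoints: 7, 12, 17, 22, 27, 32
Σfm = 12×7 + 17×12 + 24×17 + 20×22 + 39×27 + 24×32 = 2957
n = Σf = 136
Mean = 2957 / 136 = 21.7426

21.74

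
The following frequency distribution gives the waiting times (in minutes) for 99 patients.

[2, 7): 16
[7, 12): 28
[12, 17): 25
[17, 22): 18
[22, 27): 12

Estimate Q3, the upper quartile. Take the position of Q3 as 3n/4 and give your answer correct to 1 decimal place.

Cumulative frequencies: 16, 44, 69, 87, 99
n = 99; position = 3n/4 = 74.25.
This falls in the class [17, 22): L = 17, F = 69, f = 18, h = 5.
Upper quartile ≈ 17 + ((74.25 − 69) / 18) × 5 = 18.4583

18.5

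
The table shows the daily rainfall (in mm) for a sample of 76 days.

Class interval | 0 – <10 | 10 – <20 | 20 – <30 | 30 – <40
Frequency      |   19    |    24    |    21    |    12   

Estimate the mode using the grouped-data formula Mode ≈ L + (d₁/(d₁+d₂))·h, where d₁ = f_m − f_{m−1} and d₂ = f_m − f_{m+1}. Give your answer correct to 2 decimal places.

Modal class: 10 – <20 (highest frequency 24).
d₁ = 24 − 19 = 5, d₂ = 24 − 21 = 3
Mode ≈ 10 + (5/(5+3)) × 10 = 10 + 6.2500 = 16.2500

16.25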